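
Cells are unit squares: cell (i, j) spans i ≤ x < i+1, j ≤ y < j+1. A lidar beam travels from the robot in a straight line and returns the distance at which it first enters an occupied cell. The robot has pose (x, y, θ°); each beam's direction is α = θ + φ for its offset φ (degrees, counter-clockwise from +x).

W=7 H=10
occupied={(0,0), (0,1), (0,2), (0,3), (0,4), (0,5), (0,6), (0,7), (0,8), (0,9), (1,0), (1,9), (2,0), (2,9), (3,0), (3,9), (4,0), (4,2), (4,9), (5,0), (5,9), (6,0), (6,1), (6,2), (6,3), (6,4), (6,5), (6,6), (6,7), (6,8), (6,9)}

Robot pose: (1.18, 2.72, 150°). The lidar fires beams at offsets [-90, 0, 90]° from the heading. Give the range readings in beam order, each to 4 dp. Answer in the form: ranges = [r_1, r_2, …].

beam 1: φ=-90°, α=60°
  dir = (cos 60°, sin 60°) = (0.5000, 0.8660); from cell (1,2)
  next x-line at t=1.6400, next y-line at t=0.3233; Δt_x=2.0000, Δt_y=1.1547
    y: enter (1,3) at t=0.3233
    y: enter (1,4) at t=1.4780
    x: enter (2,4) at t=1.6400
    y: enter (2,5) at t=2.6327
    x: enter (3,5) at t=3.6400
    y: enter (3,6) at t=3.7874
    y: enter (3,7) at t=4.9421
    x: enter (4,7) at t=5.6400
    y: enter (4,8) at t=6.0968
    y: enter (4,9) at t=7.2515 ← occupied
  → r_1 = 7.2515
beam 2: φ=0°, α=150°
  dir = (cos 150°, sin 150°) = (-0.8660, 0.5000); from cell (1,2)
  next x-line at t=0.2078, next y-line at t=0.5600; Δt_x=1.1547, Δt_y=2.0000
    x: enter (0,2) at t=0.2078 ← occupied
  → r_2 = 0.2078
beam 3: φ=90°, α=240°
  dir = (cos 240°, sin 240°) = (-0.5000, -0.8660); from cell (1,2)
  next x-line at t=0.3600, next y-line at t=0.8314; Δt_x=2.0000, Δt_y=1.1547
    x: enter (0,2) at t=0.3600 ← occupied
  → r_3 = 0.3600

ranges = [7.2515, 0.2078, 0.3600]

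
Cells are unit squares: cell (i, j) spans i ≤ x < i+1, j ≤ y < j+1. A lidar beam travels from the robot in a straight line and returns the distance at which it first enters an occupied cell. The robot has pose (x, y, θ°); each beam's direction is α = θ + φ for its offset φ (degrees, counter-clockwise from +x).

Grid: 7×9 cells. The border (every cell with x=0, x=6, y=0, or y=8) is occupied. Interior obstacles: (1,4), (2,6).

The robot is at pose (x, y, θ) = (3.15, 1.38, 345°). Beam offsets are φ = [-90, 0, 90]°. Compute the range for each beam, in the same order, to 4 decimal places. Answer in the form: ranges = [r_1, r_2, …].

ranges = [0.3934, 1.4682, 6.8535]

beam 1: φ=-90°, α=255°
  d=(-0.2588,-0.9659)  start (3,1)  tX=0.5796 tY=0.3934  stride 1/|dx|=3.8637 1/|dy|=1.0353
    cross y-line → (3,0), t=0.3934 (wall)
  → r_1 = 0.3934
beam 2: φ=0°, α=345°
  d=(0.9659,-0.2588)  start (3,1)  tX=0.8800 tY=1.4682  stride 1/|dx|=1.0353 1/|dy|=3.8637
    cross x-line → (4,1), t=0.8800
    cross y-line → (4,0), t=1.4682 (wall)
  → r_2 = 1.4682
beam 3: φ=90°, α=75°
  d=(0.2588,0.9659)  start (3,1)  tX=3.2841 tY=0.6419  stride 1/|dx|=3.8637 1/|dy|=1.0353
    cross y-line → (3,2), t=0.6419
    cross y-line → (3,3), t=1.6771
    cross y-line → (3,4), t=2.7124
    cross x-line → (4,4), t=3.2841
    cross y-line → (4,5), t=3.7477
    cross y-line → (4,6), t=4.7830
    cross y-line → (4,7), t=5.8183
    cross y-line → (4,8), t=6.8535 (wall)
  → r_3 = 6.8535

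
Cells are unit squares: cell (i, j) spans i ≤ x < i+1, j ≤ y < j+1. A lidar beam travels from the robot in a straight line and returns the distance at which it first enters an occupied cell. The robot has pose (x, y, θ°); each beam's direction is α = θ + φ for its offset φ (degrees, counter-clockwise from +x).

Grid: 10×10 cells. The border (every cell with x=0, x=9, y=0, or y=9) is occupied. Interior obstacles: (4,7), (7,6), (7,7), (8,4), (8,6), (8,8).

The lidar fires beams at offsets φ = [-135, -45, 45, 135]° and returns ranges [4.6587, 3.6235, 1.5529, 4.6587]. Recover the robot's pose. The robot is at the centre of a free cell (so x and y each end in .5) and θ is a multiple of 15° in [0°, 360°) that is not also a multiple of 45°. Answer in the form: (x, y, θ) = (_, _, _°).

(x, y, θ) = (2.5, 5.5, 150°)

Enumerate (i+0.5, j+0.5, θ) over the 58 free cells and 16 admissible headings. For each, cast all 4 beams and compare to the given ranges.
  (4.5, 4.5, 330°): beam 1 = 3.6235 ≠ 4.6587 ✗
  (3.5, 2.5, 15°): beam 1 = 1.7321 ≠ 4.6587 ✗
  (6.5, 4.5, 105°): beam 1 = 2.8868 ≠ 4.6587 ✗
  (3.5, 8.5, 330°): beam 1 = 2.5882 ≠ 4.6587 ✗
  (1.5, 8.5, 195°): beam 1 = 0.5774 ≠ 4.6587 ✗
  …
  (2.5, 5.5, 150°): r_1=4.6587, r_2=3.6235, r_3=1.5529, r_4=4.6587 — all match ✓
No second candidate reproduces the full scan.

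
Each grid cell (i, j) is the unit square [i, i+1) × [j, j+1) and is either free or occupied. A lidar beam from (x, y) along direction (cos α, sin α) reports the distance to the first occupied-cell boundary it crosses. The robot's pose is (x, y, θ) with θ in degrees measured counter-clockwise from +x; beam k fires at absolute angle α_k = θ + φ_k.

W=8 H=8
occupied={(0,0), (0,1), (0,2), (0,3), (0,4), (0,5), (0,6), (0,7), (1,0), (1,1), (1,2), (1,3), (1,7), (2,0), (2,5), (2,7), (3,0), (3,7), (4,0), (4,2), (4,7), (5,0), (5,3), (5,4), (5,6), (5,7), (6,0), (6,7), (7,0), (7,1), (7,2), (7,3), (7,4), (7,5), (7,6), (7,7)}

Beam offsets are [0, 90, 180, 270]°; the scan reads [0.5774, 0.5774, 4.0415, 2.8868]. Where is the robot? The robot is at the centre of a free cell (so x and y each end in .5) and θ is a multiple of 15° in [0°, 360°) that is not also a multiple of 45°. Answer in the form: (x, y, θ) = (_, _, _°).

Candidates: 28 free-cell centres × 16 headings = 448 poses. Raycast each; keep the one whose scan matches to 4 dp.
  (2.5, 3.5, 165°): beam 1 = 0.5176 ≠ 0.5774 ✗
  (6.5, 4.5, 210°): beam 2 = 1.0000 ≠ 0.5774 ✗
  (6.5, 2.5, 120°): beam 1 = 1.0000 ≠ 0.5774 ✗
  …
  (4.5, 3.5, 300°): r_1=0.5774, r_2=0.5774, r_3=4.0415, r_4=2.8868 — all match ✓
No second candidate reproduces the full scan.

(x, y, θ) = (4.5, 3.5, 300°)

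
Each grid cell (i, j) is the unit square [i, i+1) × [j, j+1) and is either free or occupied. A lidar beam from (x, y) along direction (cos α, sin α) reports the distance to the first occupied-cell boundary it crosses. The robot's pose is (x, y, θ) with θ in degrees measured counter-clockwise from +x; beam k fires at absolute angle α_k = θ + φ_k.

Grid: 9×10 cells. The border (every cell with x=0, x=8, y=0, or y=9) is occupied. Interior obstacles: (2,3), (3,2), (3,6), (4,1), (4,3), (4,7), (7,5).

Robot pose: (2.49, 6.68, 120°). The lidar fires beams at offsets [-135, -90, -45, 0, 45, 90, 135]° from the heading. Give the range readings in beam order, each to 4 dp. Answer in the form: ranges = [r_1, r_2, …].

beam 1: φ=-135°, α=345°
  cosα=0.9659 sinα=-0.2588 | (2,6) | tMaxX 0.5280 tMaxY 2.6273 | tΔX 1.0353 tΔY 3.8637
    t=0.5280 [x] (3,6) — stop
  → r_1 = 0.5280
beam 2: φ=-90°, α=30°
  cosα=0.8660 sinα=0.5000 | (2,6) | tMaxX 0.5889 tMaxY 0.6400 | tΔX 1.1547 tΔY 2.0000
    t=0.5889 [x] (3,6) — stop
  → r_2 = 0.5889
beam 3: φ=-45°, α=75°
  cosα=0.2588 sinα=0.9659 | (2,6) | tMaxX 1.9705 tMaxY 0.3313 | tΔX 3.8637 tΔY 1.0353
    t=0.3313 [y] (2,7)
    t=1.3666 [y] (2,8)
    t=1.9705 [x] (3,8)
    t=2.4018 [y] (3,9) — stop
  → r_3 = 2.4018
beam 4: φ=0°, α=120°
  cosα=-0.5000 sinα=0.8660 | (2,6) | tMaxX 0.9800 tMaxY 0.3695 | tΔX 2.0000 tΔY 1.1547
    t=0.3695 [y] (2,7)
    t=0.9800 [x] (1,7)
    t=1.5242 [y] (1,8)
    t=2.6789 [y] (1,9) — stop
  → r_4 = 2.6789
beam 5: φ=45°, α=165°
  cosα=-0.9659 sinα=0.2588 | (2,6) | tMaxX 0.5073 tMaxY 1.2364 | tΔX 1.0353 tΔY 3.8637
    t=0.5073 [x] (1,6)
    t=1.2364 [y] (1,7)
    t=1.5426 [x] (0,7) — stop
  → r_5 = 1.5426
beam 6: φ=90°, α=210°
  cosα=-0.8660 sinα=-0.5000 | (2,6) | tMaxX 0.5658 tMaxY 1.3600 | tΔX 1.1547 tΔY 2.0000
    t=0.5658 [x] (1,6)
    t=1.3600 [y] (1,5)
    t=1.7205 [x] (0,5) — stop
  → r_6 = 1.7205
beam 7: φ=135°, α=255°
  cosα=-0.2588 sinα=-0.9659 | (2,6) | tMaxX 1.8932 tMaxY 0.7040 | tΔX 3.8637 tΔY 1.0353
    t=0.7040 [y] (2,5)
    t=1.7393 [y] (2,4)
    t=1.8932 [x] (1,4)
    t=2.7745 [y] (1,3)
    t=3.8098 [y] (1,2)
    t=4.8451 [y] (1,1)
    t=5.7569 [x] (0,1) — stop
  → r_7 = 5.7569

ranges = [0.5280, 0.5889, 2.4018, 2.6789, 1.5426, 1.7205, 5.7569]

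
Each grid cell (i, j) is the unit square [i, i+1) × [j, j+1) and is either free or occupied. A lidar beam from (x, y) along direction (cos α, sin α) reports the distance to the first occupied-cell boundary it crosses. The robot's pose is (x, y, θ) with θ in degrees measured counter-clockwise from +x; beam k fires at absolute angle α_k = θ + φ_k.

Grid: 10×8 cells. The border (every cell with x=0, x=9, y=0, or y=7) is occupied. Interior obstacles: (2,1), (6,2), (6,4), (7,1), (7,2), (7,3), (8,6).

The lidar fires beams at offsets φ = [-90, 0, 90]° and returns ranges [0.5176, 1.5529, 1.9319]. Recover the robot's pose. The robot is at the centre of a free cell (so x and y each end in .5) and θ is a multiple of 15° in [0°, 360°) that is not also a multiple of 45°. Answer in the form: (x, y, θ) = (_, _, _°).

The pose lattice has 41·16 = 656 candidates. Test each by forward raycasting.
  (7.5, 4.5, 150°): beam 1 = 1.7321 ≠ 0.5176 ✗
  (3.5, 6.5, 255°): beam 1 = 1.9319 ≠ 0.5176 ✗
  (2.5, 2.5, 75°): beam 1 = 4.6587 ≠ 0.5176 ✗
  (2.5, 4.5, 165°): beam 1 = 2.5882 ≠ 0.5176 ✗
  …
  (7.5, 4.5, 345°): r_1=0.5176, r_2=1.5529, r_3=1.9319 — all match ✓
No second candidate reproduces the full scan.

(x, y, θ) = (7.5, 4.5, 345°)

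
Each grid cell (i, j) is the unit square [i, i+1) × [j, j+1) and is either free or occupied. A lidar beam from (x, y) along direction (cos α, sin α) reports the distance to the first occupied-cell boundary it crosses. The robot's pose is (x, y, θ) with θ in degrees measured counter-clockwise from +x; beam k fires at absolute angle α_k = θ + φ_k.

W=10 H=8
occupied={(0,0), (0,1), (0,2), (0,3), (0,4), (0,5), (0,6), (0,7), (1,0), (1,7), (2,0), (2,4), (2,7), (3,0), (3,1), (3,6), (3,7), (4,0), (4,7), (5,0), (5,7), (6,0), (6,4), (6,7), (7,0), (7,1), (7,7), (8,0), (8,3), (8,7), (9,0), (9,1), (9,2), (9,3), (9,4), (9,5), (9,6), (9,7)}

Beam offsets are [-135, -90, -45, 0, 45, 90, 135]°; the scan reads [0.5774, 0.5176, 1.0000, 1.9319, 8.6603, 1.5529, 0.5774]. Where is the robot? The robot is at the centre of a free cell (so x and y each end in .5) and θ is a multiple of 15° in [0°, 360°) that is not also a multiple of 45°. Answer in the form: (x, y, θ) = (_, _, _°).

Candidates: 42 free-cell centres × 16 headings = 672 poses. Raycast each; keep the one whose scan matches to 4 dp.
  (1.5, 3.5, 195°): beam 1 = 1.0000 ≠ 0.5774 ✗
  (2.5, 6.5, 300°): beam 1 = 1.5529 ≠ 0.5774 ✗
  (1.5, 4.5, 300°): beam 1 = 0.5176 ≠ 0.5774 ✗
  …
  (1.5, 6.5, 285°): r_1=0.5774, r_2=0.5176, r_3=1.0000, r_4=1.9319, r_5=8.6603, r_6=1.5529, r_7=0.5774 — all match ✓
Only this pose fits every beam.

(x, y, θ) = (1.5, 6.5, 285°)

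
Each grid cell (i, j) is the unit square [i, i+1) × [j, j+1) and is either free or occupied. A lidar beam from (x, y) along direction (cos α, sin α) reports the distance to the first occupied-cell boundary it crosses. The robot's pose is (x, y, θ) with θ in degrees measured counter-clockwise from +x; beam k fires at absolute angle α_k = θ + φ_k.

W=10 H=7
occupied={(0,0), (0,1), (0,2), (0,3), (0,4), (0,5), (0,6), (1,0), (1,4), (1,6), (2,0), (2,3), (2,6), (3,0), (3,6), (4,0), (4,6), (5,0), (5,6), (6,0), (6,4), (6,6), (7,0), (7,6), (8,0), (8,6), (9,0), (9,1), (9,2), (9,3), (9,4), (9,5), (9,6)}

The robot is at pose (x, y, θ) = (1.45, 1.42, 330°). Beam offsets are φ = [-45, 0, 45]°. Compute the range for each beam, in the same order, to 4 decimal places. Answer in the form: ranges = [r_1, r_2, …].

beam 1: φ=-45°, α=285°
  dir = (cos 285°, sin 285°) = (0.2588, -0.9659); from cell (1,1)
  next x-line at t=2.1250, next y-line at t=0.4348; Δt_x=3.8637, Δt_y=1.0353
    y: enter (1,0) at t=0.4348 ← occupied
  → r_1 = 0.4348
beam 2: φ=0°, α=330°
  dir = (cos 330°, sin 330°) = (0.8660, -0.5000); from cell (1,1)
  next x-line at t=0.6351, next y-line at t=0.8400; Δt_x=1.1547, Δt_y=2.0000
    x: enter (2,1) at t=0.6351
    y: enter (2,0) at t=0.8400 ← occupied
  → r_2 = 0.8400
beam 3: φ=45°, α=15°
  dir = (cos 15°, sin 15°) = (0.9659, 0.2588); from cell (1,1)
  next x-line at t=0.5694, next y-line at t=2.2409; Δt_x=1.0353, Δt_y=3.8637
    x: enter (2,1) at t=0.5694
    x: enter (3,1) at t=1.6047
    y: enter (3,2) at t=2.2409
    x: enter (4,2) at t=2.6400
    x: enter (5,2) at t=3.6752
    x: enter (6,2) at t=4.7105
    x: enter (7,2) at t=5.7458
    y: enter (7,3) at t=6.1047
    x: enter (8,3) at t=6.7811
    x: enter (9,3) at t=7.8163 ← occupied
  → r_3 = 7.8163

ranges = [0.4348, 0.8400, 7.8163]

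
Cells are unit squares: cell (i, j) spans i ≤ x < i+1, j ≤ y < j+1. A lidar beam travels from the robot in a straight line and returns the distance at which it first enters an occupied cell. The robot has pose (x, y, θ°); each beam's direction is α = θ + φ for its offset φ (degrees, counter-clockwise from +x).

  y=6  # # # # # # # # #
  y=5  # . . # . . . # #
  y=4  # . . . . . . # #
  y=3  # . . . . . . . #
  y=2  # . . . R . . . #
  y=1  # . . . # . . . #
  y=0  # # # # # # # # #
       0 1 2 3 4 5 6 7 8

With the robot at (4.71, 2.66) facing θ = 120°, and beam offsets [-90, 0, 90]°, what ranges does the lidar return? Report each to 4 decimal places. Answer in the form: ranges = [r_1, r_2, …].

beam 1: φ=-90°, α=30°
  direction (0.8660, 0.5000); cell (4,2); t to first gridline: x 0.3349, y 0.6800 (then +1.1547 / +2.0000)
    (5,2) via x @ 0.3349
    (5,3) via y @ 0.6800
    (6,3) via x @ 1.4896
    (7,3) via x @ 2.6443
    (7,4) via y @ 2.6800  # hit
  → r_1 = 2.6800
beam 2: φ=0°, α=120°
  direction (-0.5000, 0.8660); cell (4,2); t to first gridline: x 1.4200, y 0.3926 (then +2.0000 / +1.1547)
    (4,3) via y @ 0.3926
    (3,3) via x @ 1.4200
    (3,4) via y @ 1.5473
    (3,5) via y @ 2.7020  # hit
  → r_2 = 2.7020
beam 3: φ=90°, α=210°
  direction (-0.8660, -0.5000); cell (4,2); t to first gridline: x 0.8198, y 1.3200 (then +1.1547 / +2.0000)
    (3,2) via x @ 0.8198
    (3,1) via y @ 1.3200
    (2,1) via x @ 1.9745
    (1,1) via x @ 3.1292
    (1,0) via y @ 3.3200  # hit
  → r_3 = 3.3200

ranges = [2.6800, 2.7020, 3.3200]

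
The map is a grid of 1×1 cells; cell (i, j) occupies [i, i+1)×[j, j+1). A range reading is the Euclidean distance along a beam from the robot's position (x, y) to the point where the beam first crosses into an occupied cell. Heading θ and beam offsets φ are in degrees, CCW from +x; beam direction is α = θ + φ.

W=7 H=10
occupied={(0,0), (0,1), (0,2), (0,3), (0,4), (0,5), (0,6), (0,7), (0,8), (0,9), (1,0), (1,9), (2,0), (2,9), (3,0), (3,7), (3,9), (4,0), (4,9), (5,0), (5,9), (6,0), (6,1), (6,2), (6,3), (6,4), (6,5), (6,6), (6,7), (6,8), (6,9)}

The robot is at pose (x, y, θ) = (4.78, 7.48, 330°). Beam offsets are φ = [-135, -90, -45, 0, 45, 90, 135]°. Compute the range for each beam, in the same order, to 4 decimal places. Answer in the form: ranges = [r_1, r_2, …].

beam 1: φ=-135°, α=195°
  dir = (cos 195°, sin 195°) = (-0.9659, -0.2588); from cell (4,7)
  next x-line at t=0.8075, next y-line at t=1.8546; Δt_x=1.0353, Δt_y=3.8637
    x: enter (3,7) at t=0.8075 ← occupied
  → r_1 = 0.8075
beam 2: φ=-90°, α=240°
  dir = (cos 240°, sin 240°) = (-0.5000, -0.8660); from cell (4,7)
  next x-line at t=1.5600, next y-line at t=0.5543; Δt_x=2.0000, Δt_y=1.1547
    y: enter (4,6) at t=0.5543
    x: enter (3,6) at t=1.5600
    y: enter (3,5) at t=1.7090
    y: enter (3,4) at t=2.8637
    x: enter (2,4) at t=3.5600
    y: enter (2,3) at t=4.0184
    y: enter (2,2) at t=5.1731
    x: enter (1,2) at t=5.5600
    y: enter (1,1) at t=6.3278
    y: enter (1,0) at t=7.4825 ← occupied
  → r_2 = 7.4825
beam 3: φ=-45°, α=285°
  dir = (cos 285°, sin 285°) = (0.2588, -0.9659); from cell (4,7)
  next x-line at t=0.8500, next y-line at t=0.4969; Δt_x=3.8637, Δt_y=1.0353
    y: enter (4,6) at t=0.4969
    x: enter (5,6) at t=0.8500
    y: enter (5,5) at t=1.5322
    y: enter (5,4) at t=2.5675
    y: enter (5,3) at t=3.6028
    y: enter (5,2) at t=4.6380
    x: enter (6,2) at t=4.7137 ← occupied
  → r_3 = 4.7137
beam 4: φ=0°, α=330°
  dir = (cos 330°, sin 330°) = (0.8660, -0.5000); from cell (4,7)
  next x-line at t=0.2540, next y-line at t=0.9600; Δt_x=1.1547, Δt_y=2.0000
    x: enter (5,7) at t=0.2540
    y: enter (5,6) at t=0.9600
    x: enter (6,6) at t=1.4087 ← occupied
  → r_4 = 1.4087
beam 5: φ=45°, α=15°
  dir = (cos 15°, sin 15°) = (0.9659, 0.2588); from cell (4,7)
  next x-line at t=0.2278, next y-line at t=2.0091; Δt_x=1.0353, Δt_y=3.8637
    x: enter (5,7) at t=0.2278
    x: enter (6,7) at t=1.2630 ← occupied
  → r_5 = 1.2630
beam 6: φ=90°, α=60°
  dir = (cos 60°, sin 60°) = (0.5000, 0.8660); from cell (4,7)
  next x-line at t=0.4400, next y-line at t=0.6004; Δt_x=2.0000, Δt_y=1.1547
    x: enter (5,7) at t=0.4400
    y: enter (5,8) at t=0.6004
    y: enter (5,9) at t=1.7551 ← occupied
  → r_6 = 1.7551
beam 7: φ=135°, α=105°
  dir = (cos 105°, sin 105°) = (-0.2588, 0.9659); from cell (4,7)
  next x-line at t=3.0137, next y-line at t=0.5383; Δt_x=3.8637, Δt_y=1.0353
    y: enter (4,8) at t=0.5383
    y: enter (4,9) at t=1.5736 ← occupied
  → r_7 = 1.5736

ranges = [0.8075, 7.4825, 4.7137, 1.4087, 1.2630, 1.7551, 1.5736]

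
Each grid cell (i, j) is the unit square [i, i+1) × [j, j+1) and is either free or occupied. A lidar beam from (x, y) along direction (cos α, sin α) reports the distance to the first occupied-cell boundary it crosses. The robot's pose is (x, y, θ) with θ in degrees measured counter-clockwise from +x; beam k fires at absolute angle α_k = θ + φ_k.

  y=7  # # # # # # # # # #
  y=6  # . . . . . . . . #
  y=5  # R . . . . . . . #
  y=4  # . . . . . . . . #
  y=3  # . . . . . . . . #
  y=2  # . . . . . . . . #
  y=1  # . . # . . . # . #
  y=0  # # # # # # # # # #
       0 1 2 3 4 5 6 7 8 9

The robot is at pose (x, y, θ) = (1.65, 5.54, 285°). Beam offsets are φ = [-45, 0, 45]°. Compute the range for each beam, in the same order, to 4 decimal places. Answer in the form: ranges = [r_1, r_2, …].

ranges = [1.3000, 4.7002, 7.0800]

beam 1: φ=-45°, α=240°
  cosα=-0.5000 sinα=-0.8660 | (1,5) | tMaxX 1.3000 tMaxY 0.6235 | tΔX 2.0000 tΔY 1.1547
    t=0.6235 [y] (1,4)
    t=1.3000 [x] (0,4) — stop
  → r_1 = 1.3000
beam 2: φ=0°, α=285°
  cosα=0.2588 sinα=-0.9659 | (1,5) | tMaxX 1.3523 tMaxY 0.5590 | tΔX 3.8637 tΔY 1.0353
    t=0.5590 [y] (1,4)
    t=1.3523 [x] (2,4)
    t=1.5943 [y] (2,3)
    t=2.6296 [y] (2,2)
    t=3.6649 [y] (2,1)
    t=4.7002 [y] (2,0) — stop
  → r_2 = 4.7002
beam 3: φ=45°, α=330°
  cosα=0.8660 sinα=-0.5000 | (1,5) | tMaxX 0.4041 tMaxY 1.0800 | tΔX 1.1547 tΔY 2.0000
    t=0.4041 [x] (2,5)
    t=1.0800 [y] (2,4)
    t=1.5588 [x] (3,4)
    t=2.7135 [x] (4,4)
    t=3.0800 [y] (4,3)
    t=3.8682 [x] (5,3)
    t=5.0229 [x] (6,3)
    t=5.0800 [y] (6,2)
    t=6.1776 [x] (7,2)
    t=7.0800 [y] (7,1) — stop
  → r_3 = 7.0800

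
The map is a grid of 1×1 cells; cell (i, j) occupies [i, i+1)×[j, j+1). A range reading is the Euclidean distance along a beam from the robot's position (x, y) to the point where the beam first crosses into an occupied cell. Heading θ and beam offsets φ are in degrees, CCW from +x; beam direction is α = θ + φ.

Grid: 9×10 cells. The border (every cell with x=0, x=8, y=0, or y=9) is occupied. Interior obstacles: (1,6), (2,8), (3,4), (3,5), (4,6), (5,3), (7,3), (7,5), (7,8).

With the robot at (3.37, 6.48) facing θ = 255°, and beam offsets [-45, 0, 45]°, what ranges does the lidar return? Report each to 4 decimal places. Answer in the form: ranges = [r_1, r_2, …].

ranges = [2.7366, 0.4969, 0.5543]

beam 1: φ=-45°, α=210°
  direction (-0.8660, -0.5000); cell (3,6); t to first gridline: x 0.4272, y 0.9600 (then +1.1547 / +2.0000)
    (2,6) via x @ 0.4272
    (2,5) via y @ 0.9600
    (1,5) via x @ 1.5819
    (0,5) via x @ 2.7366  # hit
  → r_1 = 2.7366
beam 2: φ=0°, α=255°
  direction (-0.2588, -0.9659); cell (3,6); t to first gridline: x 1.4296, y 0.4969 (then +3.8637 / +1.0353)
    (3,5) via y @ 0.4969  # hit
  → r_2 = 0.4969
beam 3: φ=45°, α=300°
  direction (0.5000, -0.8660); cell (3,6); t to first gridline: x 1.2600, y 0.5543 (then +2.0000 / +1.1547)
    (3,5) via y @ 0.5543  # hit
  → r_3 = 0.5543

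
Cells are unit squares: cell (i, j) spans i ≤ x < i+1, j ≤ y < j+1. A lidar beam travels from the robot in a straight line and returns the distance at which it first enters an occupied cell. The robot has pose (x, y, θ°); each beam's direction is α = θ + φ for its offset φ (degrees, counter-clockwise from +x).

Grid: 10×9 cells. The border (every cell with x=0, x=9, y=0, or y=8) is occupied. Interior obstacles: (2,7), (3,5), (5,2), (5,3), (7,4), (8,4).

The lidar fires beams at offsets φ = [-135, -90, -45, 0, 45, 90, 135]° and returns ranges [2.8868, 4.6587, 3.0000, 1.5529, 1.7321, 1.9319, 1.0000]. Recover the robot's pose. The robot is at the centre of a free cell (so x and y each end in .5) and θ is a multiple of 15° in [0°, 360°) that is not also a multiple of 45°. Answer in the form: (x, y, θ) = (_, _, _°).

Candidates: 50 free-cell centres × 16 headings = 800 poses. Raycast each; keep the one whose scan matches to 4 dp.
  (7.5, 2.5, 255°): beam 1 = 6.3509 ≠ 2.8868 ✗
  (6.5, 2.5, 60°): beam 1 = 1.5529 ≠ 2.8868 ✗
  (8.5, 6.5, 195°): beam 1 = 1.0000 ≠ 2.8868 ✗
  …
  (4.5, 6.5, 75°): r_1=2.8868, r_2=4.6587, r_3=3.0000, r_4=1.5529, r_5=1.7321, r_6=1.9319, r_7=1.0000 — all match ✓
Unique over the lattice → pose = (4.5, 6.5, 75°).

(x, y, θ) = (4.5, 6.5, 75°)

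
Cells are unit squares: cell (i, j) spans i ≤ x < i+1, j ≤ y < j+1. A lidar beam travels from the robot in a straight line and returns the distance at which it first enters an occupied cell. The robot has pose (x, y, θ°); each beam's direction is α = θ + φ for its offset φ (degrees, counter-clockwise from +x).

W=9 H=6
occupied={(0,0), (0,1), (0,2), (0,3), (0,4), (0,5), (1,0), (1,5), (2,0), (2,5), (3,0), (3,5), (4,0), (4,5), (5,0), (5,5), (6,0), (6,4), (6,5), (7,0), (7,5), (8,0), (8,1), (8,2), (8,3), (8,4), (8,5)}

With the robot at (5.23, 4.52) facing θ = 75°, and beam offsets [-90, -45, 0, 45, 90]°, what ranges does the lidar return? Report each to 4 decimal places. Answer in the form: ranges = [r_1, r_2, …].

ranges = [0.7972, 0.8891, 0.4969, 0.5543, 1.8546]

beam 1: φ=-90°, α=345°
  d=(0.9659,-0.2588)  start (5,4)  tX=0.7972 tY=2.0091  stride 1/|dx|=1.0353 1/|dy|=3.8637
    cross x-line → (6,4), t=0.7972 (wall)
  → r_1 = 0.7972
beam 2: φ=-45°, α=30°
  d=(0.8660,0.5000)  start (5,4)  tX=0.8891 tY=0.9600  stride 1/|dx|=1.1547 1/|dy|=2.0000
    cross x-line → (6,4), t=0.8891 (wall)
  → r_2 = 0.8891
beam 3: φ=0°, α=75°
  d=(0.2588,0.9659)  start (5,4)  tX=2.9751 tY=0.4969  stride 1/|dx|=3.8637 1/|dy|=1.0353
    cross y-line → (5,5), t=0.4969 (wall)
  → r_3 = 0.4969
beam 4: φ=45°, α=120°
  d=(-0.5000,0.8660)  start (5,4)  tX=0.4600 tY=0.5543  stride 1/|dx|=2.0000 1/|dy|=1.1547
    cross x-line → (4,4), t=0.4600
    cross y-line → (4,5), t=0.5543 (wall)
  → r_4 = 0.5543
beam 5: φ=90°, α=165°
  d=(-0.9659,0.2588)  start (5,4)  tX=0.2381 tY=1.8546  stride 1/|dx|=1.0353 1/|dy|=3.8637
    cross x-line → (4,4), t=0.2381
    cross x-line → (3,4), t=1.2734
    cross y-line → (3,5), t=1.8546 (wall)
  → r_5 = 1.8546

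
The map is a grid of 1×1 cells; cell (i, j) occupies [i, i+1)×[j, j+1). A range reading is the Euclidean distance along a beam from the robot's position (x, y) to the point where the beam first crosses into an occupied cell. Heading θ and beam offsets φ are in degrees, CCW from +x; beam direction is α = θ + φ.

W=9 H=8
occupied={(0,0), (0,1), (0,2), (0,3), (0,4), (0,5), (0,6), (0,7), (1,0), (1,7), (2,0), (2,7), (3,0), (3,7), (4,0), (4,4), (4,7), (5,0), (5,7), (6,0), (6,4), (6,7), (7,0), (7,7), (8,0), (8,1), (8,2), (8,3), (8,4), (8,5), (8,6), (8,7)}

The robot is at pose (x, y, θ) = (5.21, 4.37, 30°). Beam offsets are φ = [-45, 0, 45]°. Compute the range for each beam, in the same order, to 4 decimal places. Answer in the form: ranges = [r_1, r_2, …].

beam 1: φ=-45°, α=345°
  cosα=0.9659 sinα=-0.2588 | (5,4) | tMaxX 0.8179 tMaxY 1.4296 | tΔX 1.0353 tΔY 3.8637
    t=0.8179 [x] (6,4) — stop
  → r_1 = 0.8179
beam 2: φ=0°, α=30°
  cosα=0.8660 sinα=0.5000 | (5,4) | tMaxX 0.9122 tMaxY 1.2600 | tΔX 1.1547 tΔY 2.0000
    t=0.9122 [x] (6,4) — stop
  → r_2 = 0.9122
beam 3: φ=45°, α=75°
  cosα=0.2588 sinα=0.9659 | (5,4) | tMaxX 3.0523 tMaxY 0.6522 | tΔX 3.8637 tΔY 1.0353
    t=0.6522 [y] (5,5)
    t=1.6875 [y] (5,6)
    t=2.7228 [y] (5,7) — stop
  → r_3 = 2.7228

ranges = [0.8179, 0.9122, 2.7228]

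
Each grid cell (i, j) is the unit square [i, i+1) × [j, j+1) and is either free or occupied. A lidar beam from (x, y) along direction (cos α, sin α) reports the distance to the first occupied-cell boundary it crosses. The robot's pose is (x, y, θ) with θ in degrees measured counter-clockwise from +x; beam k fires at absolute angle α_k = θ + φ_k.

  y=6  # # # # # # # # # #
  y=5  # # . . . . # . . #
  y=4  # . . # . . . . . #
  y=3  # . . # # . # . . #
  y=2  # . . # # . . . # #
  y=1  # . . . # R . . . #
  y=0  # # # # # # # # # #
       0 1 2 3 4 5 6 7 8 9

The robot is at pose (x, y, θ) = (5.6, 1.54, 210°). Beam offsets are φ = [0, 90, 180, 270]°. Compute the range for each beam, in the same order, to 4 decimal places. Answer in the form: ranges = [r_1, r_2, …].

ranges = [0.6928, 0.6235, 2.7713, 1.2000]

beam 1: φ=0°, α=210°
  d=(-0.8660,-0.5000)  start (5,1)  tX=0.6928 tY=1.0800  stride 1/|dx|=1.1547 1/|dy|=2.0000
    cross x-line → (4,1), t=0.6928 (wall)
  → r_1 = 0.6928
beam 2: φ=90°, α=300°
  d=(0.5000,-0.8660)  start (5,1)  tX=0.8000 tY=0.6235  stride 1/|dx|=2.0000 1/|dy|=1.1547
    cross y-line → (5,0), t=0.6235 (wall)
  → r_2 = 0.6235
beam 3: φ=180°, α=30°
  d=(0.8660,0.5000)  start (5,1)  tX=0.4619 tY=0.9200  stride 1/|dx|=1.1547 1/|dy|=2.0000
    cross x-line → (6,1), t=0.4619
    cross y-line → (6,2), t=0.9200
    cross x-line → (7,2), t=1.6166
    cross x-line → (8,2), t=2.7713 (wall)
  → r_3 = 2.7713
beam 4: φ=270°, α=120°
  d=(-0.5000,0.8660)  start (5,1)  tX=1.2000 tY=0.5312  stride 1/|dx|=2.0000 1/|dy|=1.1547
    cross y-line → (5,2), t=0.5312
    cross x-line → (4,2), t=1.2000 (wall)
  → r_4 = 1.2000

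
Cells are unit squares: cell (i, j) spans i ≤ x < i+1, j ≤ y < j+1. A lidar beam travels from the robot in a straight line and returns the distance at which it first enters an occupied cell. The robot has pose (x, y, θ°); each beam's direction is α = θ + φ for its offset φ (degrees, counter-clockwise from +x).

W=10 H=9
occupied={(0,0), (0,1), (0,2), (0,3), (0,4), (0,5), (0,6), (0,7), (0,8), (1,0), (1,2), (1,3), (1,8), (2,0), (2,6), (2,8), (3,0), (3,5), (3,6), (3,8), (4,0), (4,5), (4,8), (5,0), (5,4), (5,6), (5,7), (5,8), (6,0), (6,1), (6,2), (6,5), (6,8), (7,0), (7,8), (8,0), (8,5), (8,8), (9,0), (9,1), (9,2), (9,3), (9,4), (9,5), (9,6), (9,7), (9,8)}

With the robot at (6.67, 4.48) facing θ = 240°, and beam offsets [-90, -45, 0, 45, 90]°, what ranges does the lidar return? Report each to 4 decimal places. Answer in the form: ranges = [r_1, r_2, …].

ranges = [0.7736, 0.6936, 4.0184, 3.6028, 2.6905]

beam 1: φ=-90°, α=150°
  cosα=-0.8660 sinα=0.5000 | (6,4) | tMaxX 0.7736 tMaxY 1.0400 | tΔX 1.1547 tΔY 2.0000
    t=0.7736 [x] (5,4) — stop
  → r_1 = 0.7736
beam 2: φ=-45°, α=195°
  cosα=-0.9659 sinα=-0.2588 | (6,4) | tMaxX 0.6936 tMaxY 1.8546 | tΔX 1.0353 tΔY 3.8637
    t=0.6936 [x] (5,4) — stop
  → r_2 = 0.6936
beam 3: φ=0°, α=240°
  cosα=-0.5000 sinα=-0.8660 | (6,4) | tMaxX 1.3400 tMaxY 0.5543 | tΔX 2.0000 tΔY 1.1547
    t=0.5543 [y] (6,3)
    t=1.3400 [x] (5,3)
    t=1.7090 [y] (5,2)
    t=2.8637 [y] (5,1)
    t=3.3400 [x] (4,1)
    t=4.0184 [y] (4,0) — stop
  → r_3 = 4.0184
beam 4: φ=45°, α=285°
  cosα=0.2588 sinα=-0.9659 | (6,4) | tMaxX 1.2750 tMaxY 0.4969 | tΔX 3.8637 tΔY 1.0353
    t=0.4969 [y] (6,3)
    t=1.2750 [x] (7,3)
    t=1.5322 [y] (7,2)
    t=2.5675 [y] (7,1)
    t=3.6028 [y] (7,0) — stop
  → r_4 = 3.6028
beam 5: φ=90°, α=330°
  cosα=0.8660 sinα=-0.5000 | (6,4) | tMaxX 0.3811 tMaxY 0.9600 | tΔX 1.1547 tΔY 2.0000
    t=0.3811 [x] (7,4)
    t=0.9600 [y] (7,3)
    t=1.5358 [x] (8,3)
    t=2.6905 [x] (9,3) — stop
  → r_5 = 2.6905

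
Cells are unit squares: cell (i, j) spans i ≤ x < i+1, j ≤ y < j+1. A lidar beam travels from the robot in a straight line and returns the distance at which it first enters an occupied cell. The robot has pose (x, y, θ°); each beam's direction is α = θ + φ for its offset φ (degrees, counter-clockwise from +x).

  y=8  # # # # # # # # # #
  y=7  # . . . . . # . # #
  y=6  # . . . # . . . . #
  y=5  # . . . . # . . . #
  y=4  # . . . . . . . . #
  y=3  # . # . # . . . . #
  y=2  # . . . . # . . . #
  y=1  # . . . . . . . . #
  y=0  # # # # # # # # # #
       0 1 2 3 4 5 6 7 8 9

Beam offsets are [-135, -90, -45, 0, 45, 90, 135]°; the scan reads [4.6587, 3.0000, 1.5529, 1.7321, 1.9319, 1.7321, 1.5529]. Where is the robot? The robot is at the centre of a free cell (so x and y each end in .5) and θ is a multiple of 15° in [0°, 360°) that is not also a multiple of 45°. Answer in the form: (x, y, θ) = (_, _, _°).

(x, y, θ) = (7.5, 5.5, 30°)

The pose lattice has 49·16 = 784 candidates. Test each by forward raycasting.
  (1.5, 2.5, 255°): beam 1 = 1.0000 ≠ 4.6587 ✗
  (4.5, 1.5, 165°): beam 1 = 1.0000 ≠ 4.6587 ✗
  (4.5, 1.5, 195°): beam 1 = 1.0000 ≠ 4.6587 ✗
  …
  (7.5, 5.5, 30°): r_1=4.6587, r_2=3.0000, r_3=1.5529, r_4=1.7321, r_5=1.9319, r_6=1.7321, r_7=1.5529 — all match ✓
Unique over the lattice → pose = (7.5, 5.5, 30°).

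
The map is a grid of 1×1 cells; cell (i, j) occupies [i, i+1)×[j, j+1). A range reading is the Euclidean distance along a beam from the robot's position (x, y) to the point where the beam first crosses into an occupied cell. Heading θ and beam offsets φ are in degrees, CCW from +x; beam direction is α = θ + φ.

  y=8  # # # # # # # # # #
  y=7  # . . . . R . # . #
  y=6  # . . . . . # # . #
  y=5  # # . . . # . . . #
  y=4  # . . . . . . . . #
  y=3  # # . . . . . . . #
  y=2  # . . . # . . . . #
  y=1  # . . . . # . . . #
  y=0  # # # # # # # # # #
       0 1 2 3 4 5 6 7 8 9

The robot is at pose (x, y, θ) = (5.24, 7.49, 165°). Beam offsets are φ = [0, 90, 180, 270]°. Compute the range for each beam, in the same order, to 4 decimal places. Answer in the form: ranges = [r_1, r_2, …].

ranges = [1.9705, 4.6484, 1.8221, 0.5280]

beam 1: φ=0°, α=165°
  direction (-0.9659, 0.2588); cell (5,7); t to first gridline: x 0.2485, y 1.9705 (then +1.0353 / +3.8637)
    (4,7) via x @ 0.2485
    (3,7) via x @ 1.2837
    (3,8) via y @ 1.9705  # hit
  → r_1 = 1.9705
beam 2: φ=90°, α=255°
  direction (-0.2588, -0.9659); cell (5,7); t to first gridline: x 0.9273, y 0.5073 (then +3.8637 / +1.0353)
    (5,6) via y @ 0.5073
    (4,6) via x @ 0.9273
    (4,5) via y @ 1.5426
    (4,4) via y @ 2.5778
    (4,3) via y @ 3.6131
    (4,2) via y @ 4.6484  # hit
  → r_2 = 4.6484
beam 3: φ=180°, α=345°
  direction (0.9659, -0.2588); cell (5,7); t to first gridline: x 0.7868, y 1.8932 (then +1.0353 / +3.8637)
    (6,7) via x @ 0.7868
    (7,7) via x @ 1.8221  # hit
  → r_3 = 1.8221
beam 4: φ=270°, α=75°
  direction (0.2588, 0.9659); cell (5,7); t to first gridline: x 2.9364, y 0.5280 (then +3.8637 / +1.0353)
    (5,8) via y @ 0.5280  # hit
  → r_4 = 0.5280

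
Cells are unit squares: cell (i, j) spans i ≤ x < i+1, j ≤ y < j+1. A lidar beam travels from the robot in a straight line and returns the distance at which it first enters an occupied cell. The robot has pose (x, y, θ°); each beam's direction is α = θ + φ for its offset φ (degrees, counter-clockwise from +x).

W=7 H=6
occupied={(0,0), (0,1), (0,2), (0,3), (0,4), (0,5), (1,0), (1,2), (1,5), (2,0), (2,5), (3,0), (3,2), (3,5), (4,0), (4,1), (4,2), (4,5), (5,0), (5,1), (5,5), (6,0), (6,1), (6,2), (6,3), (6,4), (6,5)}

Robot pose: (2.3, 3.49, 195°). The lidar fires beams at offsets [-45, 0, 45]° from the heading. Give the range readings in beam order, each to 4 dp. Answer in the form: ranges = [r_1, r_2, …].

ranges = [1.5011, 1.3459, 0.6000]

beam 1: φ=-45°, α=150°
  d=(-0.8660,0.5000)  start (2,3)  tX=0.3464 tY=1.0200  stride 1/|dx|=1.1547 1/|dy|=2.0000
    cross x-line → (1,3), t=0.3464
    cross y-line → (1,4), t=1.0200
    cross x-line → (0,4), t=1.5011 (wall)
  → r_1 = 1.5011
beam 2: φ=0°, α=195°
  d=(-0.9659,-0.2588)  start (2,3)  tX=0.3106 tY=1.8932  stride 1/|dx|=1.0353 1/|dy|=3.8637
    cross x-line → (1,3), t=0.3106
    cross x-line → (0,3), t=1.3459 (wall)
  → r_2 = 1.3459
beam 3: φ=45°, α=240°
  d=(-0.5000,-0.8660)  start (2,3)  tX=0.6000 tY=0.5658  stride 1/|dx|=2.0000 1/|dy|=1.1547
    cross y-line → (2,2), t=0.5658
    cross x-line → (1,2), t=0.6000 (wall)
  → r_3 = 0.6000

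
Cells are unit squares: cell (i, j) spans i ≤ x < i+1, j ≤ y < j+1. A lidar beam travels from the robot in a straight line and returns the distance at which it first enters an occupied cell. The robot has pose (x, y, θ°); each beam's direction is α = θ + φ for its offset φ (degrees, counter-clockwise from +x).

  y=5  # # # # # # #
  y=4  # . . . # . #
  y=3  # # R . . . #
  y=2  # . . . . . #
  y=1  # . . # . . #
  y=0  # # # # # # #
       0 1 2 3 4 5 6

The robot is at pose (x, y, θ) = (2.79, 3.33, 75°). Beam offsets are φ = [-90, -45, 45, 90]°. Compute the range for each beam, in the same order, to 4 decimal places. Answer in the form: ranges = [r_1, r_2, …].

beam 1: φ=-90°, α=345°
  direction (0.9659, -0.2588); cell (2,3); t to first gridline: x 0.2174, y 1.2750 (then +1.0353 / +3.8637)
    (3,3) via x @ 0.2174
    (4,3) via x @ 1.2527
    (4,2) via y @ 1.2750
    (5,2) via x @ 2.2880
    (6,2) via x @ 3.3232  # hit
  → r_1 = 3.3232
beam 2: φ=-45°, α=30°
  direction (0.8660, 0.5000); cell (2,3); t to first gridline: x 0.2425, y 1.3400 (then +1.1547 / +2.0000)
    (3,3) via x @ 0.2425
    (3,4) via y @ 1.3400
    (4,4) via x @ 1.3972  # hit
  → r_2 = 1.3972
beam 3: φ=45°, α=120°
  direction (-0.5000, 0.8660); cell (2,3); t to first gridline: x 1.5800, y 0.7736 (then +2.0000 / +1.1547)
    (2,4) via y @ 0.7736
    (1,4) via x @ 1.5800
    (1,5) via y @ 1.9283  # hit
  → r_3 = 1.9283
beam 4: φ=90°, α=165°
  direction (-0.9659, 0.2588); cell (2,3); t to first gridline: x 0.8179, y 2.5887 (then +1.0353 / +3.8637)
    (1,3) via x @ 0.8179  # hit
  → r_4 = 0.8179

ranges = [3.3232, 1.3972, 1.9283, 0.8179]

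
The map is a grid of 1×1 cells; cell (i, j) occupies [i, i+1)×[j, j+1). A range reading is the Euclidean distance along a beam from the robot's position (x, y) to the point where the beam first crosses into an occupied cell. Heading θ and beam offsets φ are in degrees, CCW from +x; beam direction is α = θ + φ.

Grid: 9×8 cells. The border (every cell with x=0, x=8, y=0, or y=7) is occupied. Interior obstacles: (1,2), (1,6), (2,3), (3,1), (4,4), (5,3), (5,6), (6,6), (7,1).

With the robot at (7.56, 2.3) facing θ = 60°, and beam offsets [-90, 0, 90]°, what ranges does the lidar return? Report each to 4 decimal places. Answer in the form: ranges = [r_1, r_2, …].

ranges = [0.5081, 0.8800, 1.8013]

beam 1: φ=-90°, α=330°
  dir = (cos 330°, sin 330°) = (0.8660, -0.5000); from cell (7,2)
  next x-line at t=0.5081, next y-line at t=0.6000; Δt_x=1.1547, Δt_y=2.0000
    x: enter (8,2) at t=0.5081 ← occupied
  → r_1 = 0.5081
beam 2: φ=0°, α=60°
  dir = (cos 60°, sin 60°) = (0.5000, 0.8660); from cell (7,2)
  next x-line at t=0.8800, next y-line at t=0.8083; Δt_x=2.0000, Δt_y=1.1547
    y: enter (7,3) at t=0.8083
    x: enter (8,3) at t=0.8800 ← occupied
  → r_2 = 0.8800
beam 3: φ=90°, α=150°
  dir = (cos 150°, sin 150°) = (-0.8660, 0.5000); from cell (7,2)
  next x-line at t=0.6466, next y-line at t=1.4000; Δt_x=1.1547, Δt_y=2.0000
    x: enter (6,2) at t=0.6466
    y: enter (6,3) at t=1.4000
    x: enter (5,3) at t=1.8013 ← occupied
  → r_3 = 1.8013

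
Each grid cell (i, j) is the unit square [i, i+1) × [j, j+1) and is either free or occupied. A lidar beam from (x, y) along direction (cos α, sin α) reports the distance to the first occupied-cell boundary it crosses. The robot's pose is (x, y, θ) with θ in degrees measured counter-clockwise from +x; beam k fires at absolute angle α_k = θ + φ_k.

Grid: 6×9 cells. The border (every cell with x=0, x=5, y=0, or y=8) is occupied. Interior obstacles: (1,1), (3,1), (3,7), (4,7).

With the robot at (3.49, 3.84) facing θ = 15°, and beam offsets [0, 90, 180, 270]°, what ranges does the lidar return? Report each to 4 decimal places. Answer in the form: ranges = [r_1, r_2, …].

beam 1: φ=0°, α=15°
  cosα=0.9659 sinα=0.2588 | (3,3) | tMaxX 0.5280 tMaxY 0.6182 | tΔX 1.0353 tΔY 3.8637
    t=0.5280 [x] (4,3)
    t=0.6182 [y] (4,4)
    t=1.5633 [x] (5,4) — stop
  → r_1 = 1.5633
beam 2: φ=90°, α=105°
  cosα=-0.2588 sinα=0.9659 | (3,3) | tMaxX 1.8932 tMaxY 0.1656 | tΔX 3.8637 tΔY 1.0353
    t=0.1656 [y] (3,4)
    t=1.2009 [y] (3,5)
    t=1.8932 [x] (2,5)
    t=2.2362 [y] (2,6)
    t=3.2715 [y] (2,7)
    t=4.3067 [y] (2,8) — stop
  → r_2 = 4.3067
beam 3: φ=180°, α=195°
  cosα=-0.9659 sinα=-0.2588 | (3,3) | tMaxX 0.5073 tMaxY 3.2455 | tΔX 1.0353 tΔY 3.8637
    t=0.5073 [x] (2,3)
    t=1.5426 [x] (1,3)
    t=2.5778 [x] (0,3) — stop
  → r_3 = 2.5778
beam 4: φ=270°, α=285°
  cosα=0.2588 sinα=-0.9659 | (3,3) | tMaxX 1.9705 tMaxY 0.8696 | tΔX 3.8637 tΔY 1.0353
    t=0.8696 [y] (3,2)
    t=1.9049 [y] (3,1) — stop
  → r_4 = 1.9049

ranges = [1.5633, 4.3067, 2.5778, 1.9049]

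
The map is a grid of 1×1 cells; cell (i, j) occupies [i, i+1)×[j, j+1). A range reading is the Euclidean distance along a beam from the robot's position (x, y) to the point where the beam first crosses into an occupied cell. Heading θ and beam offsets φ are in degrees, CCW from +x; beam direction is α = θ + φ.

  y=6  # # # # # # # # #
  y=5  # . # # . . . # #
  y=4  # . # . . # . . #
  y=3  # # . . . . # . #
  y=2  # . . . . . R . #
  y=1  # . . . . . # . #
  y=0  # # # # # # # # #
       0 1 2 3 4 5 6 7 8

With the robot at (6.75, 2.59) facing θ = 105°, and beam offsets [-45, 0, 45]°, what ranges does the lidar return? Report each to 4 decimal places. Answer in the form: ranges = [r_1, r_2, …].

ranges = [0.4734, 0.4245, 0.8200]

beam 1: φ=-45°, α=60°
  direction (0.5000, 0.8660); cell (6,2); t to first gridline: x 0.5000, y 0.4734 (then +2.0000 / +1.1547)
    (6,3) via y @ 0.4734  # hit
  → r_1 = 0.4734
beam 2: φ=0°, α=105°
  direction (-0.2588, 0.9659); cell (6,2); t to first gridline: x 2.8978, y 0.4245 (then +3.8637 / +1.0353)
    (6,3) via y @ 0.4245  # hit
  → r_2 = 0.4245
beam 3: φ=45°, α=150°
  direction (-0.8660, 0.5000); cell (6,2); t to first gridline: x 0.8660, y 0.8200 (then +1.1547 / +2.0000)
    (6,3) via y @ 0.8200  # hit
  → r_3 = 0.8200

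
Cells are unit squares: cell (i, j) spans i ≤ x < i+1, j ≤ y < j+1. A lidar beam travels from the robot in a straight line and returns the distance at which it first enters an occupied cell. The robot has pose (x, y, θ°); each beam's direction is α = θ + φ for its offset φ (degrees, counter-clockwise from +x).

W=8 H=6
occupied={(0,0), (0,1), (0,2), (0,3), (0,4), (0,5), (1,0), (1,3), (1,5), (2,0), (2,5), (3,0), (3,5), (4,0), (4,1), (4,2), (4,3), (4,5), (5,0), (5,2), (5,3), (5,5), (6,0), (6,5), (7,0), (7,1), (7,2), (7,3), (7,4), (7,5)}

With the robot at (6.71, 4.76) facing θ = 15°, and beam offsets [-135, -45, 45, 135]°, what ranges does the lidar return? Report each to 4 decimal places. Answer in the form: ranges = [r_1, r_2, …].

ranges = [1.4200, 0.3349, 0.2771, 0.4800]

beam 1: φ=-135°, α=240°
  cosα=-0.5000 sinα=-0.8660 | (6,4) | tMaxX 1.4200 tMaxY 0.8776 | tΔX 2.0000 tΔY 1.1547
    t=0.8776 [y] (6,3)
    t=1.4200 [x] (5,3) — stop
  → r_1 = 1.4200
beam 2: φ=-45°, α=330°
  cosα=0.8660 sinα=-0.5000 | (6,4) | tMaxX 0.3349 tMaxY 1.5200 | tΔX 1.1547 tΔY 2.0000
    t=0.3349 [x] (7,4) — stop
  → r_2 = 0.3349
beam 3: φ=45°, α=60°
  cosα=0.5000 sinα=0.8660 | (6,4) | tMaxX 0.5800 tMaxY 0.2771 | tΔX 2.0000 tΔY 1.1547
    t=0.2771 [y] (6,5) — stop
  → r_3 = 0.2771
beam 4: φ=135°, α=150°
  cosα=-0.8660 sinα=0.5000 | (6,4) | tMaxX 0.8198 tMaxY 0.4800 | tΔX 1.1547 tΔY 2.0000
    t=0.4800 [y] (6,5) — stop
  → r_4 = 0.4800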